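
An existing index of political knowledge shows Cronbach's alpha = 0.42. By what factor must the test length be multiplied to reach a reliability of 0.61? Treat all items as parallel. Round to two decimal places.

Rearranging the Spearman-Brown formula for n,
n = r_target (1 − r_old) / [ r_old (1 − r_target) ]
n = 0.61(1 − 0.42) / [0.42(1 − 0.61)]
  = 0.3538 / 0.1638 = 2.1600

2.16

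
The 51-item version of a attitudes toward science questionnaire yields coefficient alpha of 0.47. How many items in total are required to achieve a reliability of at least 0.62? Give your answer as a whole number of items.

94

n = 0.62(1 − 0.47) / [0.47(1 − 0.62)]
n = 0.3286 / 0.1786 ≈ 1.8399
1.8399 × 51 = 93.83 → 94 items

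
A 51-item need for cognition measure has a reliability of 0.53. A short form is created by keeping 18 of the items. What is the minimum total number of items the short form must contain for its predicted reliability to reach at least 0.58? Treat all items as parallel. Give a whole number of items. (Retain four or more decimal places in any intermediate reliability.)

Short-form reliability: n = 18/51 = 0.3529; r_18 = n·r/(1+(n−1)r) ≈ 0.2847
Then solve for n' with r_old = 0.2847, r_target = 0.58: n' = 0.58(1 − 0.2847)/[0.2847(1 − 0.58)] = 3.4696
Items = 3.4696 × 18 ≈ 62.45 → 63

63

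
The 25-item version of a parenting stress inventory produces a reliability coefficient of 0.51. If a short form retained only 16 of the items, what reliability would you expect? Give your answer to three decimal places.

Length ratio n = 16/25 = 0.64
r_new = (0.64 × 0.51) / (1 + (0.64 − 1) × 0.51)
r_new = 0.3264 / 0.8164 ≈ 0.3998

0.400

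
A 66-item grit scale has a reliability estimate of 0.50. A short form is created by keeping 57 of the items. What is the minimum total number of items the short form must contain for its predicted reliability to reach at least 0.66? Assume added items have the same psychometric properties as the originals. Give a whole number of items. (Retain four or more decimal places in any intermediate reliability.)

129

Short-form reliability: n = 57/66 = 0.8636; r_57 = n·r/(1+(n−1)r) ≈ 0.4634
Then solve for n' with r_old = 0.4634, r_target = 0.66: n' = 0.66(1 − 0.4634)/[0.4634(1 − 0.66)] = 2.2478
Total items = 2.2478 × 57 = 128.12, rounded up to 129.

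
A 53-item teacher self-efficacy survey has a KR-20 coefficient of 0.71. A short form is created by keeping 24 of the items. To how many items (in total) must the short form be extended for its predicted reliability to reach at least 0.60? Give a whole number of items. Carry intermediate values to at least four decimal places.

Short-form reliability: n = 24/53 = 0.4528; r_24 = n·r/(1+(n−1)r) ≈ 0.5257
Then solve for n' with r_old = 0.5257, r_target = 0.60: n' = 0.60(1 − 0.5257)/[0.5257(1 − 0.60)] = 1.3533
Total items = 1.3533 × 24 = 32.48, rounded up to 33.

33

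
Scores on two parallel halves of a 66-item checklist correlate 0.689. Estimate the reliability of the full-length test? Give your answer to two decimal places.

Each half is half the length of the full test, so the full test is n = 2 times a half.
r_full = 2(0.689) / (1 + 0.689)
       = 1.3780 / 1.6890 = 0.8159

0.82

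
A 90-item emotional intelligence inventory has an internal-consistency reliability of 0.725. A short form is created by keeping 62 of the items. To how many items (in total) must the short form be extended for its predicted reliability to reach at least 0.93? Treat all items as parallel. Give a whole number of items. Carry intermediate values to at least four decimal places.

First, r for the 62-item form: n = 62/90 = 0.6889, so r_62 = 0.6889·0.725/(1 + (0.6889 − 1)·0.725) = 0.6449
Length factor from the short form to reach 0.93: n' = 0.93(1 − 0.6449) / [0.6449(1 − 0.93)] ≈ 7.3155
Items = 7.3155 × 62 ≈ 453.56 → 454

454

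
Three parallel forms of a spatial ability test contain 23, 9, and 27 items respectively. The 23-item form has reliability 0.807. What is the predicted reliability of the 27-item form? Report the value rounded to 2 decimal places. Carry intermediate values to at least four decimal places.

The 9-item form is not needed; work directly from the 23-item form with n = 27/23 = 1.1739.
r_{27} = n·r / (1 + (n − 1)·r) = 0.9473 / 1.1403 ≈ 0.8307

0.83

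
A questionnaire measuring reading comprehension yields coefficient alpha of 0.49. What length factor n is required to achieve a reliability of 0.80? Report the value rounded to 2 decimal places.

n = [0.80 × 0.51] / [0.49 × 0.20]
n = 0.4080 / 0.0980 ≈ 4.1633

4.16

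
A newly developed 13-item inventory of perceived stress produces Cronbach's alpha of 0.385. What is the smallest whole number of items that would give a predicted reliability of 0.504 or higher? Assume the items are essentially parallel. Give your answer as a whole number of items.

n = [0.504 × 0.615] / [0.385 × 0.496]
  = 0.309960 / 0.190960 = 1.6232
Items needed = n × 13 = 1.6232 × 13 ≈ 21.10 → round up to 22

22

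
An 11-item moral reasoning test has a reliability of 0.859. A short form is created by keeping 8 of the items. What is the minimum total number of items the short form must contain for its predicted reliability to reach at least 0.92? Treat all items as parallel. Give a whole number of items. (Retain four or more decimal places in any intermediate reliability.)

Short-form reliability: n = 8/11 = 0.7273; r_8 = n·r/(1+(n−1)r) ≈ 0.8159
Length factor from the short form to reach 0.92: n' = 0.92(1 − 0.8159) / [0.8159(1 − 0.92)] ≈ 2.5949
Total items = 2.5949 × 8 = 20.76, rounded up to 21.

21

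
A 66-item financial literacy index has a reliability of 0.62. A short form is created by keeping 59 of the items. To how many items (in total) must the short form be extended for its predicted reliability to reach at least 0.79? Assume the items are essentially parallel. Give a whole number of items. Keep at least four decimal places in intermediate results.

153

Short-form reliability: n = 59/66 = 0.8939; r_59 = n·r/(1+(n−1)r) ≈ 0.5932
Length factor from the short form to reach 0.79: n' = 0.79(1 − 0.5932) / [0.5932(1 − 0.79)] ≈ 2.5798
Total items = 2.5798 × 59 = 152.21, rounded up to 153.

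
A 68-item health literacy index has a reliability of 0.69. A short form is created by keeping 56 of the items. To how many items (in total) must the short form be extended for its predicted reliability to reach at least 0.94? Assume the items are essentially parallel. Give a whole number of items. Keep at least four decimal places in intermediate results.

Short-form reliability: n = 56/68 = 0.8235; r_56 = n·r/(1+(n−1)r) ≈ 0.6470
Length factor from the short form to reach 0.94: n' = 0.94(1 − 0.6470) / [0.6470(1 − 0.94)] ≈ 8.5477
Items = 8.5477 × 56 ≈ 478.67 → 479

479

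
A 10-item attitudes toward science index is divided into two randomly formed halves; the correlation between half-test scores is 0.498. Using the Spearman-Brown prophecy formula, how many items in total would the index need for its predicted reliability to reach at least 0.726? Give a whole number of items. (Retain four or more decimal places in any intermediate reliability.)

Corrected full-test reliability: r_full = 2 × 0.498 / (1 + 0.498) ≈ 0.6649
n = r_tgt(1 − r_full) / [r_full(1 − r_tgt)] = 0.726 × 0.3351 / (0.6649 × 0.274) ≈ 1.3354
Items = 1.3354 × 10 ≈ 13.35 → 14

14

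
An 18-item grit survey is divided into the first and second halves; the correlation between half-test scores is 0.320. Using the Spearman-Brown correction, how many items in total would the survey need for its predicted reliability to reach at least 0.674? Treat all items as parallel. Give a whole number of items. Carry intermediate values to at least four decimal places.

r_full = 2(0.320)/(1 + 0.320) = 0.4848
n = r_tgt(1 − r_full) / [r_full(1 − r_tgt)] = 0.674 × 0.5152 / (0.4848 × 0.326) ≈ 2.1971
Items = 2.1971 × 18 ≈ 39.55 → 40

40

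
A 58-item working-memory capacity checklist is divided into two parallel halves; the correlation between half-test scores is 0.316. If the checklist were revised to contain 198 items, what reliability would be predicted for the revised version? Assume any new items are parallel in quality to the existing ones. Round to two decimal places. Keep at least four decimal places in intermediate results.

0.76

Spearman-Brown correction (n = 2): r_full = 2·0.316/(1 + 0.316) = 0.4802
Then adjust to 198 items: n = 198/58 = 3.4138
r_new = n·r_full / (1 + (n − 1)·r_full) = 1.6393 / 2.1591 ≈ 0.7593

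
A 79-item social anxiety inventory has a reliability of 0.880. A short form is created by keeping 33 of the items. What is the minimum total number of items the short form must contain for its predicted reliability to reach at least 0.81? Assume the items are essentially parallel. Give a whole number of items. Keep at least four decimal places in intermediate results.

46

First, r for the 33-item form: n = 33/79 = 0.4177, so r_33 = 0.4177·0.880/(1 + (0.4177 − 1)·0.880) = 0.7539
Then solve for n' with r_old = 0.7539, r_target = 0.81: n' = 0.81(1 − 0.7539)/[0.7539(1 − 0.81)] = 1.3916
Total items = 1.3916 × 33 = 45.92, rounded up to 46.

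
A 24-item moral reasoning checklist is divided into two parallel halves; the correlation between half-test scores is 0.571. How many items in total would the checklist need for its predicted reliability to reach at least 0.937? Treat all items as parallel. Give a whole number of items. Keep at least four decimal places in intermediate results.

r_full = 2(0.571)/(1 + 0.571) = 0.7269
n = r_tgt(1 − r_full) / [r_full(1 − r_tgt)] = 0.937 × 0.2731 / (0.7269 × 0.063) ≈ 5.5879
Required items = 5.5879 × 24 = 134.11, so 135 items.

135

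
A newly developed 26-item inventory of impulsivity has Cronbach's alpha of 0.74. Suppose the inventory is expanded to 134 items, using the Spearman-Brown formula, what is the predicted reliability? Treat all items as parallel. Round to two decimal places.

0.94

Length ratio n = 134/26 = 5.1538
r_new = 5.1538·0.74 / [1 + (5.1538 − 1)·0.74]
     = 3.8138 / 4.0738 = 0.9362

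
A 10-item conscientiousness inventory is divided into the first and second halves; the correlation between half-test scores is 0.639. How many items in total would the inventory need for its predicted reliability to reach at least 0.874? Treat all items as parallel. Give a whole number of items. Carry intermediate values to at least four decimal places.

r_full = 2(0.639)/(1 + 0.639) = 0.7797
n = r_tgt(1 − r_full) / [r_full(1 − r_tgt)] = 0.874 × 0.2203 / (0.7797 × 0.126) ≈ 1.9599
Items = 1.9599 × 10 ≈ 19.60 → 20

20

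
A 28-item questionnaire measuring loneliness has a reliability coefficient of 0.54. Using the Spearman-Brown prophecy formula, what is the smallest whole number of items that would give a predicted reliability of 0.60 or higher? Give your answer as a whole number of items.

36

Rearranging the Spearman-Brown formula for n,
n = r*(1 − r) / [ r (1 − r*) ]
n = 0.60(1 − 0.54) / [0.54(1 − 0.60)]
n = 0.2760 / 0.2160 ≈ 1.2778
Items needed = n × 28 = 1.2778 × 28 ≈ 35.78 → round up to 36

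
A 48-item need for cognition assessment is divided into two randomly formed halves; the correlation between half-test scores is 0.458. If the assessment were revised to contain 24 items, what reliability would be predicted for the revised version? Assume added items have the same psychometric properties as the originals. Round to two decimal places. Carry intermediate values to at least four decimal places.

Spearman-Brown correction (n = 2): r_full = 2·0.458/(1 + 0.458) = 0.6283
Then adjust to 24 items: n = 24/48 = 0.5000
r_new = n·r_full / (1 + (n − 1)·r_full) = 0.3141 / 0.6859 ≈ 0.4579

0.46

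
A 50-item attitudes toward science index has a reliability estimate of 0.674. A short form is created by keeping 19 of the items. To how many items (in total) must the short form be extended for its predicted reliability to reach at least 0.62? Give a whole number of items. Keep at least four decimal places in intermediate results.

40

First, r for the 19-item form: n = 19/50 = 0.3800, so r_19 = 0.3800·0.674/(1 + (0.3800 − 1)·0.674) = 0.4400
Then solve for n' with r_old = 0.4400, r_target = 0.62: n' = 0.62(1 − 0.4400)/[0.4400(1 − 0.62)] = 2.0766
Items = 2.0766 × 19 ≈ 39.46 → 40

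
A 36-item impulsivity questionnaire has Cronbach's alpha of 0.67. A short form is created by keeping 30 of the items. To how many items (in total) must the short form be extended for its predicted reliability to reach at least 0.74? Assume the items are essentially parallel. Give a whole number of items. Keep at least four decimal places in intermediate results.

First, r for the 30-item form: n = 30/36 = 0.8333, so r_30 = 0.8333·0.67/(1 + (0.8333 − 1)·0.67) = 0.6285
Then solve for n' with r_old = 0.6285, r_target = 0.74: n' = 0.74(1 − 0.6285)/[0.6285(1 − 0.74)] = 1.6823
Total items = 1.6823 × 30 = 50.47, rounded up to 51.

51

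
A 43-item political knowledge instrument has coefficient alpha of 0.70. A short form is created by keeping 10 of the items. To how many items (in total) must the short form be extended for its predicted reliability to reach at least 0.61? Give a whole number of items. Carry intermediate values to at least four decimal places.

29

First, r for the 10-item form: n = 10/43 = 0.2326, so r_10 = 0.2326·0.70/(1 + (0.2326 − 1)·0.70) = 0.3518
Length factor from the short form to reach 0.61: n' = 0.61(1 − 0.3518) / [0.3518(1 − 0.61)] ≈ 2.8819
Items = 2.8819 × 10 ≈ 28.82 → 29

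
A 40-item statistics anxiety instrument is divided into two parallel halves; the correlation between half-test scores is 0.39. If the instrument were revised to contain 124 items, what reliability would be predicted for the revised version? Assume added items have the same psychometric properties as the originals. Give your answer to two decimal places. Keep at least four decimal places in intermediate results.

Spearman-Brown correction (n = 2): r_full = 2·0.39/(1 + 0.39) = 0.5612
Then adjust to 124 items: n = 124/40 = 3.1000
r_new = n·r_full / (1 + (n − 1)·r_full) = 1.7397 / 2.1785 ≈ 0.7986

0.80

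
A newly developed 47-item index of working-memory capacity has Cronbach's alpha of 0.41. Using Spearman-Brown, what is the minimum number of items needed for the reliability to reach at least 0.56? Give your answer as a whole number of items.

87

Rearranging the Spearman-Brown formula for n,
n = r*(1 − r) / [ r (1 − r*) ]
n = 0.56 × (1 − 0.41) / [ 0.41 × (1 − 0.56) ]
  = 0.3304 / 0.1804 = 1.8315
1.8315 × 47 = 86.08 → 87 items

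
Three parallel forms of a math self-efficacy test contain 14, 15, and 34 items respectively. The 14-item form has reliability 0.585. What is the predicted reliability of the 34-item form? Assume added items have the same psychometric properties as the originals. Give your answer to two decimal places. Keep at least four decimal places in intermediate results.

0.77

Only the ratio of lengths matters: n = 34/14 = 2.4286
r_{34} = n·r / (1 + (n − 1)·r) = 1.4207 / 1.8357 ≈ 0.7739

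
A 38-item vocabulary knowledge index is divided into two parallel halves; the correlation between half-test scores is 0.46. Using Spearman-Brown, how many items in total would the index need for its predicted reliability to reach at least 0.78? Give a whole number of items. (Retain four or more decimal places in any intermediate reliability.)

r_full = 2(0.46)/(1 + 0.46) = 0.6301
Solve Spearman-Brown for n: n = 0.78(1 − 0.6301) / [0.6301(1 − 0.78)] = 2.0814
Items = 2.0814 × 38 ≈ 79.09 → 80

80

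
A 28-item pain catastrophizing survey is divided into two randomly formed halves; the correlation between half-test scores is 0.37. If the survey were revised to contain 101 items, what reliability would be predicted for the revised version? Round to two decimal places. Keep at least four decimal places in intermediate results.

0.81

Full-test reliability from the split-half r: r_full = 2(0.37)/(1 + 0.37) = 0.5401
Length factor from 28 to 101 items: n = 101/28 = 3.6071
r_new = n·r_full / (1 + (n − 1)·r_full) = 1.9482 / 2.4081 ≈ 0.8090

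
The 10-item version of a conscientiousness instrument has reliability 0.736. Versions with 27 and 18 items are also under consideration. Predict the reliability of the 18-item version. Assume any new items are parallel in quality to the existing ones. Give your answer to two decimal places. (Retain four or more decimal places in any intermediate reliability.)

Only the ratio of lengths matters: n = 18/10 = 1.8000
r_{18} = n·r / (1 + (n − 1)·r) = 1.3248 / 1.5888 ≈ 0.8338

0.83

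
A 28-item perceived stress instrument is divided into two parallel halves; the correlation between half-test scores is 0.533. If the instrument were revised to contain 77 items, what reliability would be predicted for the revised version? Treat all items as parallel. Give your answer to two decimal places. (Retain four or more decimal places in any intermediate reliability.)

Spearman-Brown correction (n = 2): r_full = 2·0.533/(1 + 0.533) = 0.6954
Then adjust to 77 items: n = 77/28 = 2.7500
r_new = n·r_full / (1 + (n − 1)·r_full) = 1.9123 / 2.2169 ≈ 0.8626

0.86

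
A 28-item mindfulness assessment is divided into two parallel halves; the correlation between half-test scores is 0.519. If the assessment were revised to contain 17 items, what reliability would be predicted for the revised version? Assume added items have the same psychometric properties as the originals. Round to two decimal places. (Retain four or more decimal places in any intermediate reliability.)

0.57

Full-test reliability from the split-half r: r_full = 2(0.519)/(1 + 0.519) = 0.6833
Length factor from 28 to 17 items: n = 17/28 = 0.6071
r_new = n·r_full / (1 + (n − 1)·r_full) = 0.4148 / 0.7315 ≈ 0.5671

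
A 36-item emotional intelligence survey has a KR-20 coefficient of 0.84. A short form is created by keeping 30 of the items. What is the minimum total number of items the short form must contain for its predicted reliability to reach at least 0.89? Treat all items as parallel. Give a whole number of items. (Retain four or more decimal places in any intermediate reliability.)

Short-form reliability: n = 30/36 = 0.8333; r_30 = n·r/(1+(n−1)r) ≈ 0.8139
Then solve for n' with r_old = 0.8139, r_target = 0.89: n' = 0.89(1 − 0.8139)/[0.8139(1 − 0.89)] = 1.8500
Items = 1.8500 × 30 ≈ 55.50 → 56

56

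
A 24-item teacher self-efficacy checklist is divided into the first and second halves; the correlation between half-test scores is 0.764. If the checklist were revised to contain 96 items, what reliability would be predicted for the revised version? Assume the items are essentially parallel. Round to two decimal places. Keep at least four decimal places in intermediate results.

0.96

Spearman-Brown correction (n = 2): r_full = 2·0.764/(1 + 0.764) = 0.8662
Then adjust to 96 items: n = 96/24 = 4.0000
r_new = n·r_full / (1 + (n − 1)·r_full) = 3.4648 / 3.5986 ≈ 0.9628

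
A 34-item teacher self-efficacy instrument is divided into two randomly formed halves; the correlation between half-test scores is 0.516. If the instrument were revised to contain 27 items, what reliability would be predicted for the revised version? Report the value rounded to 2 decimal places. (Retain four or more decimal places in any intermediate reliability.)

Full-test reliability from the split-half r: r_full = 2(0.516)/(1 + 0.516) = 0.6807
Then adjust to 27 items: n = 27/34 = 0.7941
r_new = n·r_full / (1 + (n − 1)·r_full) = 0.5405 / 0.8598 ≈ 0.6286

0.63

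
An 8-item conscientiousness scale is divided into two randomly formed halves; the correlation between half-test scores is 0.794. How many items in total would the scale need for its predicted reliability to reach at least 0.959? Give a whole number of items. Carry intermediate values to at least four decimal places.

25

r_full = 2(0.794)/(1 + 0.794) = 0.8852
Solve Spearman-Brown for n: n = 0.959(1 − 0.8852) / [0.8852(1 − 0.959)] = 3.0334
Required items = 3.0334 × 8 = 24.27, so 25 items.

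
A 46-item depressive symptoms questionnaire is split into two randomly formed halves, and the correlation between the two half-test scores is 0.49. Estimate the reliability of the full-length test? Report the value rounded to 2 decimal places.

r_full = 2(0.49) / (1 + 0.49)
r_full = 0.9800 / 1.4900 ≈ 0.6577

0.66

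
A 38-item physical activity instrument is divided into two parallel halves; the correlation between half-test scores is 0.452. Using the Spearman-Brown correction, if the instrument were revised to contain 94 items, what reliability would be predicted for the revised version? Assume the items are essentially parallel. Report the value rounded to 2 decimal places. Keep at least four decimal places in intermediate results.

0.80

First correct the split-half correlation to full-test reliability: r_full = 2 × 0.452 / (1 + 0.452) ≈ 0.6226
Then adjust to 94 items: n = 94/38 = 2.4737
r_new = n·r_full / (1 + (n − 1)·r_full) = 1.5401 / 1.9175 ≈ 0.8032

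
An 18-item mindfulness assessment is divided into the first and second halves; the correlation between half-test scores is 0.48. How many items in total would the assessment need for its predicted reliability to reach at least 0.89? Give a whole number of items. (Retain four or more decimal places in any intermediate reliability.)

r_full = 2(0.48)/(1 + 0.48) = 0.6486
n = r_tgt(1 − r_full) / [r_full(1 − r_tgt)] = 0.89 × 0.3514 / (0.6486 × 0.11) ≈ 4.3835
Required items = 4.3835 × 18 = 78.90, so 79 items.

79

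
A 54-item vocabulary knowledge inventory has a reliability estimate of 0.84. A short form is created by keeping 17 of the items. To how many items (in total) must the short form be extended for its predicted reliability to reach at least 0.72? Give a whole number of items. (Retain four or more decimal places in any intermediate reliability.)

First, r for the 17-item form: n = 17/54 = 0.3148, so r_17 = 0.3148·0.84/(1 + (0.3148 − 1)·0.84) = 0.6230
Length factor from the short form to reach 0.72: n' = 0.72(1 − 0.6230) / [0.6230(1 − 0.72)] ≈ 1.5561
Total items = 1.5561 × 17 = 26.45, rounded up to 27.

27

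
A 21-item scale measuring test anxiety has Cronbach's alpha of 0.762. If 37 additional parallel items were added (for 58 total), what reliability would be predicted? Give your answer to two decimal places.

0.90

n = 58/21 = 2.7619
Apply the Spearman-Brown prophecy formula, r' = nr / [1 + (n − 1)r]:
r_new = 2.7619·0.762 / [1 + (2.7619 − 1)·0.762]
     = 2.1046 / 2.3426 = 0.8984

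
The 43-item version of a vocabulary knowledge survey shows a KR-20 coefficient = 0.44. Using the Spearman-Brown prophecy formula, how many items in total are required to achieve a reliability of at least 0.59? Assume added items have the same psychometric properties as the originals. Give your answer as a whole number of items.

Invert Spearman-Brown to solve for n:
n = r_target (1 − r_old) / [ r_old (1 − r_target) ]
n = [0.59 × 0.56] / [0.44 × 0.41]
n = 0.3304 / 0.1804 ≈ 1.8315
Items needed = n × 43 = 1.8315 × 43 ≈ 78.75 → round up to 79

79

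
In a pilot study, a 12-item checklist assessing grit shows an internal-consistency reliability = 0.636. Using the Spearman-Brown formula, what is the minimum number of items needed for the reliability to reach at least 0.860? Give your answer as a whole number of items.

43

Rearranging the Spearman-Brown formula for n,
n = r_target (1 − r_old) / [ r_old (1 − r_target) ]
n = [0.860 × 0.364] / [0.636 × 0.140]
  = 0.313040 / 0.089040 = 3.5157
3.5157 × 12 = 42.19 → 43 items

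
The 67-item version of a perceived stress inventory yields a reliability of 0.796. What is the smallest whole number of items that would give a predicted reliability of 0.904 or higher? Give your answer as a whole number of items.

162

Spearman-Brown solved for the length factor n:
n = r*(1 − r) / [ r (1 − r*) ]
n = [0.904 × 0.204] / [0.796 × 0.096]
n = 0.184416 / 0.076416 ≈ 2.4133
Items needed = n × 67 = 2.4133 × 67 ≈ 161.69 → round up to 162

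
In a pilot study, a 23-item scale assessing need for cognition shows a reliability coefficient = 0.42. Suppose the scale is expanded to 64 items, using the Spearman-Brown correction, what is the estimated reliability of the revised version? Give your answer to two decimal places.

0.67

Length ratio n = 64/23 = 2.7826
r_new = (2.7826 × 0.42) / (1 + (2.7826 − 1) × 0.42)
     = 1.1687 / 1.7487 = 0.6683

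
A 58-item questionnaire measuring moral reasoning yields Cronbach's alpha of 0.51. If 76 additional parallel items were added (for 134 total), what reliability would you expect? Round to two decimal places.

0.71

The new length is 134/58 = 2.3103 times the old.
r_new = 2.3103·0.51 / [1 + (2.3103 − 1)·0.51]
r_new = 1.1783 / 1.6683 ≈ 0.7063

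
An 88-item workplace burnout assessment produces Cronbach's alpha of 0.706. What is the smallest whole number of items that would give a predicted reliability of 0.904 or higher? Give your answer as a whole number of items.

n = [0.904 × 0.294] / [0.706 × 0.096]
n = 0.265776 / 0.067776 ≈ 3.9214
Items needed = n × 88 = 3.9214 × 88 ≈ 345.08 → round up to 346

346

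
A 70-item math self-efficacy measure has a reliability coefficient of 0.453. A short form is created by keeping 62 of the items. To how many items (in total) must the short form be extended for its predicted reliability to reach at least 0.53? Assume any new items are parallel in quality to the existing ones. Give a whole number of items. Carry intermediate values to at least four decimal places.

96

First, r for the 62-item form: n = 62/70 = 0.8857, so r_62 = 0.8857·0.453/(1 + (0.8857 − 1)·0.453) = 0.4231
Length factor from the short form to reach 0.53: n' = 0.53(1 − 0.4231) / [0.4231(1 − 0.53)] ≈ 1.5376
Total items = 1.5376 × 62 = 95.33, rounded up to 96.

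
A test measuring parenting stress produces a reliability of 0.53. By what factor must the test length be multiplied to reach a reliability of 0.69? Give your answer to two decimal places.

Spearman-Brown solved for the length factor n:
n = r*(1 − r) / [ r (1 − r*) ]
n = 0.69(1 − 0.53) / [0.53(1 − 0.69)]
  = 0.3243 / 0.1643 = 1.9738

1.97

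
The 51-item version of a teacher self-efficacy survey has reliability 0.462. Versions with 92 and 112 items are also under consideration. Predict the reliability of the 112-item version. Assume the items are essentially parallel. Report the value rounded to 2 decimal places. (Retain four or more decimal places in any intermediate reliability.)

The 92-item form is not needed; work directly from the 51-item form with n = 112/51 = 2.1961.
r_{112} = n·r / (1 + (n − 1)·r) = 1.0146 / 1.5526 ≈ 0.6535

0.65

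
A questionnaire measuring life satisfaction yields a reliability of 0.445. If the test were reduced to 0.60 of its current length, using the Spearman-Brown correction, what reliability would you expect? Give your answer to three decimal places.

Spearman-Brown: r_new = n·r / (1 + (n − 1)·r)
r_new = 0.6·0.445 / [1 + (0.6 − 1)·0.445]
     = 0.2670 / 0.8220 = 0.3248

0.325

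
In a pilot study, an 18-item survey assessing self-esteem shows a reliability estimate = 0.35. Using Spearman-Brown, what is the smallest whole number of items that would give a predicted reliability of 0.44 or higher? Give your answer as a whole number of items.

27

n = 0.44(1 − 0.35) / [0.35(1 − 0.44)]
n = 0.2860 / 0.1960 ≈ 1.4592
1.4592 × 18 = 26.27 → 27 items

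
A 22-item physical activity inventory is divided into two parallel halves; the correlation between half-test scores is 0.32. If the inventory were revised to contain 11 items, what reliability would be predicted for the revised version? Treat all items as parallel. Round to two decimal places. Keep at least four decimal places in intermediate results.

Full-test reliability from the split-half r: r_full = 2(0.32)/(1 + 0.32) = 0.4848
Then adjust to 11 items: n = 11/22 = 0.5000
r_new = n·r_full / (1 + (n − 1)·r_full) = 0.2424 / 0.7576 ≈ 0.3200

0.32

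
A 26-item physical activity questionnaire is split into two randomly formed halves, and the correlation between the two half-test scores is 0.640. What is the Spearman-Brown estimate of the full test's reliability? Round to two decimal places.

The full test is twice the length of either half (n = 2).
r_full = 2(0.640) / (1 + 0.640)
       = 1.2800 / 1.6400 = 0.7805

0.78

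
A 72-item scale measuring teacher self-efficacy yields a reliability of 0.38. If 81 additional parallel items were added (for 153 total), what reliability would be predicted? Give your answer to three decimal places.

Length ratio n = 153/72 = 2.125
Apply the Spearman-Brown prophecy formula, r' = nr / [1 + (n − 1)r]:
r_new = 2.125·0.38 / [1 + (2.125 − 1)·0.38]
     = 0.8075 / 1.4275 = 0.5657

0.566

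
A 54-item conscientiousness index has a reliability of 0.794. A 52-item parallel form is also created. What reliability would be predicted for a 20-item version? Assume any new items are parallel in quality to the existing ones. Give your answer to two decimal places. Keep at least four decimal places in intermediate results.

0.59

Only the ratio of lengths matters: n = 20/54 = 0.3704
r_{20} = n·r / (1 + (n − 1)·r) = 0.2941 / 0.5001 ≈ 0.5881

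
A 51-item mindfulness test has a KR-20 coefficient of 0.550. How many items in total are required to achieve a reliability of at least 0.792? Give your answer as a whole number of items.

159

Rearranging the Spearman-Brown formula for n,
n = r_target (1 − r_old) / [ r_old (1 − r_target) ]
n = 0.792(1 − 0.550) / [0.550(1 − 0.792)]
  = 0.356400 / 0.114400 = 3.1154
Items needed = n × 51 = 3.1154 × 51 ≈ 158.89 → round up to 159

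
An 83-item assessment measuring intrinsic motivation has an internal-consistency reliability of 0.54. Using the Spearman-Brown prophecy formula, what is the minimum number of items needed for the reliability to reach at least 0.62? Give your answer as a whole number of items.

Invert Spearman-Brown to solve for n:
n = r_target (1 − r_old) / [ r_old (1 − r_target) ]
n = 0.62 × (1 − 0.54) / [ 0.54 × (1 − 0.62) ]
n = 0.2852 / 0.2052 ≈ 1.3899
So the test needs 1.3899 × 83 ≈ 115.36 items; rounding up, 116.

116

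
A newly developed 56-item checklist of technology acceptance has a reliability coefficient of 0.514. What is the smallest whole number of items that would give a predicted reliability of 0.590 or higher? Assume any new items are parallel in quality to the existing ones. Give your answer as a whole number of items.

77

Spearman-Brown solved for the length factor n:
n = r_target (1 − r_old) / [ r_old (1 − r_target) ]
n = 0.590(1 − 0.514) / [0.514(1 − 0.590)]
  = 0.286740 / 0.210740 = 1.3606
Items needed = n × 56 = 1.3606 × 56 ≈ 76.19 → round up to 77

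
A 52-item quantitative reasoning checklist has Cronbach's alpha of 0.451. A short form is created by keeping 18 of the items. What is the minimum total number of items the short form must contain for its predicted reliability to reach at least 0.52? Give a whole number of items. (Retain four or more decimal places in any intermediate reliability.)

Short-form reliability: n = 18/52 = 0.3462; r_18 = n·r/(1+(n−1)r) ≈ 0.2214
Then solve for n' with r_old = 0.2214, r_target = 0.52: n' = 0.52(1 − 0.2214)/[0.2214(1 − 0.52)] = 3.8098
Items = 3.8098 × 18 ≈ 68.58 → 69

69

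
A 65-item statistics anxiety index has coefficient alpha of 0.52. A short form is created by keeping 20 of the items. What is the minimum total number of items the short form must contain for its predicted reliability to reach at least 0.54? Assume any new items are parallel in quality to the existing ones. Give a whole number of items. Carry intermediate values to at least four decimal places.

71

Short-form reliability: n = 20/65 = 0.3077; r_20 = n·r/(1+(n−1)r) ≈ 0.2500
Then solve for n' with r_old = 0.2500, r_target = 0.54: n' = 0.54(1 − 0.2500)/[0.2500(1 − 0.54)] = 3.5217
Items = 3.5217 × 20 ≈ 70.43 → 71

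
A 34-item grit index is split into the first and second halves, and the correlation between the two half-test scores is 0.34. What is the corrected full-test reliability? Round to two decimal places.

0.51

Each half is half the length of the full test, so the full test is n = 2 times a half.
r_full = 2(0.34) / (1 + 0.34)
r_full = 0.6800 / 1.3400 ≈ 0.5075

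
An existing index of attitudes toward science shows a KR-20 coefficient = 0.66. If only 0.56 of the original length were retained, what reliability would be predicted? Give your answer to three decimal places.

Spearman-Brown: r_new = n·r / (1 + (n − 1)·r)
r_new = (0.56 × 0.66) / (1 + (0.56 − 1) × 0.66)
r_new = 0.3696 / 0.7096 ≈ 0.5209

0.521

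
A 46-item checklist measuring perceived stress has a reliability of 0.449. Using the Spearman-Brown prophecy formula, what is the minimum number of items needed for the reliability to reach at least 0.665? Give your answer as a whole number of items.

n = 0.665(1 − 0.449) / [0.449(1 − 0.665)]
  = 0.366415 / 0.150415 = 2.4360
Items needed = n × 46 = 2.4360 × 46 ≈ 112.06 → round up to 113

113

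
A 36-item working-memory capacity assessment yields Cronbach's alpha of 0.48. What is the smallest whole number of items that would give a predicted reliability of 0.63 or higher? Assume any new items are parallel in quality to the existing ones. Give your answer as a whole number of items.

67

n = [0.63 × 0.52] / [0.48 × 0.37]
n = 0.3276 / 0.1776 ≈ 1.8446
So the test needs 1.8446 × 36 ≈ 66.41 items; rounding up, 67.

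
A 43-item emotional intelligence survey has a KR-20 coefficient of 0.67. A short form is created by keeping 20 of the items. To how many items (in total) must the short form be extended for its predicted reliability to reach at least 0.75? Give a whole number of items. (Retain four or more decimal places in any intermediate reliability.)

First, r for the 20-item form: n = 20/43 = 0.4651, so r_20 = 0.4651·0.67/(1 + (0.4651 − 1)·0.67) = 0.4857
Length factor from the short form to reach 0.75: n' = 0.75(1 − 0.4857) / [0.4857(1 − 0.75)] ≈ 3.1767
Total items = 3.1767 × 20 = 63.53, rounded up to 64.

64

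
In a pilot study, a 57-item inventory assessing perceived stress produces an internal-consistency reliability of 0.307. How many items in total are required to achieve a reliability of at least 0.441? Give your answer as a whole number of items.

Spearman-Brown solved for the length factor n:
n = r*(1 − r) / [ r (1 − r*) ]
n = 0.441 × (1 − 0.307) / [ 0.307 × (1 − 0.441) ]
  = 0.305613 / 0.171613 = 1.7808
1.7808 × 57 = 101.51 → 102 items

102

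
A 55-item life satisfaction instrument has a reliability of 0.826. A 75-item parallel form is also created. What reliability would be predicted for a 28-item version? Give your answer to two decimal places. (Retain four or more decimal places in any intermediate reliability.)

The 75-item form is not needed; work directly from the 55-item form with n = 28/55 = 0.5091.
r_{28} = n·r / (1 + (n − 1)·r) = 0.4205 / 0.5945 ≈ 0.7073

0.71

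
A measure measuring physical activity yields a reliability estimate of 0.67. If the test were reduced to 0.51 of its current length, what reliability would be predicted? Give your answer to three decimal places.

By Spearman-Brown, r_new = n r / (1 + (n − 1) r).
r_new = 0.51·0.67 / [1 + (0.51 − 1)·0.67]
r_new = 0.3417 / 0.6717 ≈ 0.5087

0.509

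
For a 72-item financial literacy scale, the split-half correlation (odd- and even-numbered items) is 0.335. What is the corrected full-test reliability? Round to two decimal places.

0.50

Apply the Spearman-Brown correction with n = 2:
r_full = 2(0.335) / (1 + 0.335)
r_full = 0.6700 / 1.3350 ≈ 0.5019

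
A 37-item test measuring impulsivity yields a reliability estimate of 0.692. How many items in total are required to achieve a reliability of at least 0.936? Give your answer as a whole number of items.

Invert Spearman-Brown to solve for n:
n = r_target (1 − r_old) / [ r_old (1 − r_target) ]
n = 0.936 × (1 − 0.692) / [ 0.692 × (1 − 0.936) ]
  = 0.288288 / 0.044288 = 6.5094
Items needed = n × 37 = 6.5094 × 37 ≈ 240.85 → round up to 241

241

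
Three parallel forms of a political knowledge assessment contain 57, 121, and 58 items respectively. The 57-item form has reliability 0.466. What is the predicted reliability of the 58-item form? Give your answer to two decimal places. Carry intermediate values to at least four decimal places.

0.47

Only the ratio of lengths matters: n = 58/57 = 1.0175
r_{58} = n·r / (1 + (n − 1)·r) = 0.4742 / 1.0082 ≈ 0.4703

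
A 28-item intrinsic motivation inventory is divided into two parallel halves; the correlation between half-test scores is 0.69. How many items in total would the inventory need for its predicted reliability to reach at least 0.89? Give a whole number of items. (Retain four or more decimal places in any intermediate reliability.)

Corrected full-test reliability: r_full = 2 × 0.69 / (1 + 0.69) ≈ 0.8166
n = r_tgt(1 − r_full) / [r_full(1 − r_tgt)] = 0.89 × 0.1834 / (0.8166 × 0.11) ≈ 1.8171
Items = 1.8171 × 28 ≈ 50.88 → 51

51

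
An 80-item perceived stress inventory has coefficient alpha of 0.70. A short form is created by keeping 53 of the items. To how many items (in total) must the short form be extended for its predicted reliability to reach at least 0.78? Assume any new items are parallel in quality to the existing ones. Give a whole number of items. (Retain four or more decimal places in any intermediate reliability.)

First, r for the 53-item form: n = 53/80 = 0.6625, so r_53 = 0.6625·0.70/(1 + (0.6625 − 1)·0.70) = 0.6072
Then solve for n' with r_old = 0.6072, r_target = 0.78: n' = 0.78(1 − 0.6072)/[0.6072(1 − 0.78)] = 2.2936
Items = 2.2936 × 53 ≈ 121.56 → 122

122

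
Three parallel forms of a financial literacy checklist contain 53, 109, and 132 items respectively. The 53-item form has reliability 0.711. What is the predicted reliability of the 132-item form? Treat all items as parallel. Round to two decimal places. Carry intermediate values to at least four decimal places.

0.86

Only the ratio of lengths matters: n = 132/53 = 2.4906
r_{132} = n·r / (1 + (n − 1)·r) = 1.7708 / 2.0598 ≈ 0.8597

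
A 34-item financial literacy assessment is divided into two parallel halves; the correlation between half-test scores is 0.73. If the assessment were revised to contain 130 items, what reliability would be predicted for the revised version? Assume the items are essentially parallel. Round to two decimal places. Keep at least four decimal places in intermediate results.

0.95

Full-test reliability from the split-half r: r_full = 2(0.73)/(1 + 0.73) = 0.8439
Length factor from 34 to 130 items: n = 130/34 = 3.8235
r_new = n·r_full / (1 + (n − 1)·r_full) = 3.2267 / 3.3828 ≈ 0.9539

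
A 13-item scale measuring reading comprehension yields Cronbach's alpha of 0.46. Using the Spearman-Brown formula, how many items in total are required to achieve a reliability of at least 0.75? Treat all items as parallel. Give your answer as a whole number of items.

Spearman-Brown solved for the length factor n:
n = r_target (1 − r_old) / [ r_old (1 − r_target) ]
n = 0.75 × (1 − 0.46) / [ 0.46 × (1 − 0.75) ]
  = 0.4050 / 0.1150 = 3.5217
So the test needs 3.5217 × 13 ≈ 45.78 items; rounding up, 46.

46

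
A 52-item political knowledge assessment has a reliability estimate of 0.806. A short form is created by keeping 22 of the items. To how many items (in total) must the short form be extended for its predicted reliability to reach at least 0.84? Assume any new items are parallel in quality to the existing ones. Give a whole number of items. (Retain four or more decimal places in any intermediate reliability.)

66

First, r for the 22-item form: n = 22/52 = 0.4231, so r_22 = 0.4231·0.806/(1 + (0.4231 − 1)·0.806) = 0.6374
Then solve for n' with r_old = 0.6374, r_target = 0.84: n' = 0.84(1 − 0.6374)/[0.6374(1 − 0.84)] = 2.9866
Items = 2.9866 × 22 ≈ 65.71 → 66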